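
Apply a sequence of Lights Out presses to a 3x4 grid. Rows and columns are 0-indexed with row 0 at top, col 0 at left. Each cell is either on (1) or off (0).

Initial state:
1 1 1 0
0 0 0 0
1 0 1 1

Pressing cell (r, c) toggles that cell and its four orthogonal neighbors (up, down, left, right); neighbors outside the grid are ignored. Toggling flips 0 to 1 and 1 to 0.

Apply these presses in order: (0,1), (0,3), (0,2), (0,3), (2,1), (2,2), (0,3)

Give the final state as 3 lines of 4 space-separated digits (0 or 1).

After press 1 at (0,1):
0 0 0 0
0 1 0 0
1 0 1 1

After press 2 at (0,3):
0 0 1 1
0 1 0 1
1 0 1 1

After press 3 at (0,2):
0 1 0 0
0 1 1 1
1 0 1 1

After press 4 at (0,3):
0 1 1 1
0 1 1 0
1 0 1 1

After press 5 at (2,1):
0 1 1 1
0 0 1 0
0 1 0 1

After press 6 at (2,2):
0 1 1 1
0 0 0 0
0 0 1 0

After press 7 at (0,3):
0 1 0 0
0 0 0 1
0 0 1 0

Answer: 0 1 0 0
0 0 0 1
0 0 1 0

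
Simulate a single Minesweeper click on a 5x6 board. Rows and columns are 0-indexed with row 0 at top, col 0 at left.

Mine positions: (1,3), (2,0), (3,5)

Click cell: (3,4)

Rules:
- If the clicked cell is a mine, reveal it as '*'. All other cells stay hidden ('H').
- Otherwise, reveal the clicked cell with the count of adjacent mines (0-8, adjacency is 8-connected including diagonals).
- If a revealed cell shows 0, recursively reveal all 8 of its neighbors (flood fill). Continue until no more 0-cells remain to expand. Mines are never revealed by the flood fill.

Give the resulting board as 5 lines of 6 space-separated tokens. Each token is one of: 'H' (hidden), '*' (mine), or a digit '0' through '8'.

H H H H H H
H H H H H H
H H H H H H
H H H H 1 H
H H H H H H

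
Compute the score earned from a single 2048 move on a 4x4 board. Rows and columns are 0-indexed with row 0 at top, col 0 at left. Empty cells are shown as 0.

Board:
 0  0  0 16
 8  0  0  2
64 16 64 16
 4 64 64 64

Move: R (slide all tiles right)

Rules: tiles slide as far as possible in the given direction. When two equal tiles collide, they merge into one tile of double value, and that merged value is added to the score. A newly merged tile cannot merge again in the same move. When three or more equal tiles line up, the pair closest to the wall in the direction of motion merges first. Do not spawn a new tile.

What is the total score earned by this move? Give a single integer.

Slide right:
row 0: [0, 0, 0, 16] -> [0, 0, 0, 16]  score +0 (running 0)
row 1: [8, 0, 0, 2] -> [0, 0, 8, 2]  score +0 (running 0)
row 2: [64, 16, 64, 16] -> [64, 16, 64, 16]  score +0 (running 0)
row 3: [4, 64, 64, 64] -> [0, 4, 64, 128]  score +128 (running 128)
Board after move:
  0   0   0  16
  0   0   8   2
 64  16  64  16
  0   4  64 128

Answer: 128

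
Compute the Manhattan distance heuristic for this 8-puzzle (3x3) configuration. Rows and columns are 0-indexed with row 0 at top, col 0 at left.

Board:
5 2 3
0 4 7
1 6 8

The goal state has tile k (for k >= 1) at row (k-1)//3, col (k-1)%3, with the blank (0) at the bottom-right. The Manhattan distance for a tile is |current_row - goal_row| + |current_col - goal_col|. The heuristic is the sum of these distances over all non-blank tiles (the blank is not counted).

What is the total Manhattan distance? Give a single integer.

Tile 5: at (0,0), goal (1,1), distance |0-1|+|0-1| = 2
Tile 2: at (0,1), goal (0,1), distance |0-0|+|1-1| = 0
Tile 3: at (0,2), goal (0,2), distance |0-0|+|2-2| = 0
Tile 4: at (1,1), goal (1,0), distance |1-1|+|1-0| = 1
Tile 7: at (1,2), goal (2,0), distance |1-2|+|2-0| = 3
Tile 1: at (2,0), goal (0,0), distance |2-0|+|0-0| = 2
Tile 6: at (2,1), goal (1,2), distance |2-1|+|1-2| = 2
Tile 8: at (2,2), goal (2,1), distance |2-2|+|2-1| = 1
Sum: 2 + 0 + 0 + 1 + 3 + 2 + 2 + 1 = 11

Answer: 11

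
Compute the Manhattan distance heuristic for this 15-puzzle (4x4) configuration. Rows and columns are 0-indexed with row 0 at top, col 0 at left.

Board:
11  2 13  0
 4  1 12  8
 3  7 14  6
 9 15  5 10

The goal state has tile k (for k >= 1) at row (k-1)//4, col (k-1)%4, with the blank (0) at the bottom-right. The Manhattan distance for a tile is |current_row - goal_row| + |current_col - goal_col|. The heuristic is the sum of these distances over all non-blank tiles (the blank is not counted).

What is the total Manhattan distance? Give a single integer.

Tile 11: (0,0)->(2,2) = 4
Tile 2: (0,1)->(0,1) = 0
Tile 13: (0,2)->(3,0) = 5
Tile 4: (1,0)->(0,3) = 4
Tile 1: (1,1)->(0,0) = 2
Tile 12: (1,2)->(2,3) = 2
Tile 8: (1,3)->(1,3) = 0
Tile 3: (2,0)->(0,2) = 4
Tile 7: (2,1)->(1,2) = 2
Tile 14: (2,2)->(3,1) = 2
Tile 6: (2,3)->(1,1) = 3
Tile 9: (3,0)->(2,0) = 1
Tile 15: (3,1)->(3,2) = 1
Tile 5: (3,2)->(1,0) = 4
Tile 10: (3,3)->(2,1) = 3
Sum: 4 + 0 + 5 + 4 + 2 + 2 + 0 + 4 + 2 + 2 + 3 + 1 + 1 + 4 + 3 = 37

Answer: 37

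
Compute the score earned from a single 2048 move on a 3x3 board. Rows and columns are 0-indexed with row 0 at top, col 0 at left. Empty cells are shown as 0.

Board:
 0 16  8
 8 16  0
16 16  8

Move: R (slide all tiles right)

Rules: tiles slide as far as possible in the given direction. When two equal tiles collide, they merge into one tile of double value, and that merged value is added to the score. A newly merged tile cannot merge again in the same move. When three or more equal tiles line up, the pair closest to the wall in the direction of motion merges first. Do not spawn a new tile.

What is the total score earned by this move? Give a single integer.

Answer: 32

Derivation:
Slide right:
row 0: [0, 16, 8] -> [0, 16, 8]  score +0 (running 0)
row 1: [8, 16, 0] -> [0, 8, 16]  score +0 (running 0)
row 2: [16, 16, 8] -> [0, 32, 8]  score +32 (running 32)
Board after move:
 0 16  8
 0  8 16
 0 32  8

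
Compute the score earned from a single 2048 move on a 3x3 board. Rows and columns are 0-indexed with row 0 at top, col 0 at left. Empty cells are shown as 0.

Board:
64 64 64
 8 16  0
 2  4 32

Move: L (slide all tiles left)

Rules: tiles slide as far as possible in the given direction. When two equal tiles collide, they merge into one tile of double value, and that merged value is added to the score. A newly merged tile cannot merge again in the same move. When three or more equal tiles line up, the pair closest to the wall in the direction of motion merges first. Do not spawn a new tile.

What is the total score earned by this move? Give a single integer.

Slide left:
row 0: [64, 64, 64] -> [128, 64, 0]  score +128 (running 128)
row 1: [8, 16, 0] -> [8, 16, 0]  score +0 (running 128)
row 2: [2, 4, 32] -> [2, 4, 32]  score +0 (running 128)
Board after move:
128  64   0
  8  16   0
  2   4  32

Answer: 128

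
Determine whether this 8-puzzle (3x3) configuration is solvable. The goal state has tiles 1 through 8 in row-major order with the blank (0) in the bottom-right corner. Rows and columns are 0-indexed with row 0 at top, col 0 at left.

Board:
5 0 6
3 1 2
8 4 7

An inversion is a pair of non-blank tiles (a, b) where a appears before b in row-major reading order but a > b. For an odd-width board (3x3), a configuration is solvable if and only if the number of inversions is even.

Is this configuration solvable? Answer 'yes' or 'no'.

Inversions (pairs i<j in row-major order where tile[i] > tile[j] > 0): 12
12 is even, so the puzzle is solvable.

Answer: yes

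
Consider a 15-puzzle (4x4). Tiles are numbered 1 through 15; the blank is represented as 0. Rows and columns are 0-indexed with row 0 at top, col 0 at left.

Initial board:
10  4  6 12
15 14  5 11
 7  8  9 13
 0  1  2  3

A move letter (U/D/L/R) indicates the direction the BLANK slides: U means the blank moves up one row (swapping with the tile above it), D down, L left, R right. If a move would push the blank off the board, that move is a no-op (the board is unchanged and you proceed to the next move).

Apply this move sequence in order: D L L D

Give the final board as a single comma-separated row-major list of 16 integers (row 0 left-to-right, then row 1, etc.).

After move 1 (D):
10  4  6 12
15 14  5 11
 7  8  9 13
 0  1  2  3

After move 2 (L):
10  4  6 12
15 14  5 11
 7  8  9 13
 0  1  2  3

After move 3 (L):
10  4  6 12
15 14  5 11
 7  8  9 13
 0  1  2  3

After move 4 (D):
10  4  6 12
15 14  5 11
 7  8  9 13
 0  1  2  3

Answer: 10, 4, 6, 12, 15, 14, 5, 11, 7, 8, 9, 13, 0, 1, 2, 3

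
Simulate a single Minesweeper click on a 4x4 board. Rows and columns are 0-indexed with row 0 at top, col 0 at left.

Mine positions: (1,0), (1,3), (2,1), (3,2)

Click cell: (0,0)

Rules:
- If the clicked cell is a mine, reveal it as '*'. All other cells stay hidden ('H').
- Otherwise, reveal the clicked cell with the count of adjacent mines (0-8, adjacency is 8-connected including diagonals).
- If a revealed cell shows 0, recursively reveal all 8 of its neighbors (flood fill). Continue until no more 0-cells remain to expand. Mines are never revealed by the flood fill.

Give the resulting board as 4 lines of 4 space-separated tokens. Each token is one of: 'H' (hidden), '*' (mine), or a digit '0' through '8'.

1 H H H
H H H H
H H H H
H H H H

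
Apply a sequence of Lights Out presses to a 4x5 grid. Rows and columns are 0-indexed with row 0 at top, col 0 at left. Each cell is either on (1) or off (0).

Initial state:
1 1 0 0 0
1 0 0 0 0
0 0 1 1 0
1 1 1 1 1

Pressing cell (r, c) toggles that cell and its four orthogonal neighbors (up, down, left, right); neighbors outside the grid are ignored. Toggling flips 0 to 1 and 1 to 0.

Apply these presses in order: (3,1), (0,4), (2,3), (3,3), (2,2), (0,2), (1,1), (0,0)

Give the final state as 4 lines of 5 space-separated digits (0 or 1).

Answer: 0 0 1 0 1
1 1 1 1 1
0 1 1 0 1
0 0 0 1 0

Derivation:
After press 1 at (3,1):
1 1 0 0 0
1 0 0 0 0
0 1 1 1 0
0 0 0 1 1

After press 2 at (0,4):
1 1 0 1 1
1 0 0 0 1
0 1 1 1 0
0 0 0 1 1

After press 3 at (2,3):
1 1 0 1 1
1 0 0 1 1
0 1 0 0 1
0 0 0 0 1

After press 4 at (3,3):
1 1 0 1 1
1 0 0 1 1
0 1 0 1 1
0 0 1 1 0

After press 5 at (2,2):
1 1 0 1 1
1 0 1 1 1
0 0 1 0 1
0 0 0 1 0

After press 6 at (0,2):
1 0 1 0 1
1 0 0 1 1
0 0 1 0 1
0 0 0 1 0

After press 7 at (1,1):
1 1 1 0 1
0 1 1 1 1
0 1 1 0 1
0 0 0 1 0

After press 8 at (0,0):
0 0 1 0 1
1 1 1 1 1
0 1 1 0 1
0 0 0 1 0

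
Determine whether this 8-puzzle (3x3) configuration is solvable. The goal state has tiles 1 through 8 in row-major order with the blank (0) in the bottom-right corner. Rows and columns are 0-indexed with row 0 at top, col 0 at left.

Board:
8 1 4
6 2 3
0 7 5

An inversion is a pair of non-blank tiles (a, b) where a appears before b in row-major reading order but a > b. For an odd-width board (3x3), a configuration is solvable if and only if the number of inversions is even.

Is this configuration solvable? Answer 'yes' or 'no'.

Answer: no

Derivation:
Inversions (pairs i<j in row-major order where tile[i] > tile[j] > 0): 13
13 is odd, so the puzzle is not solvable.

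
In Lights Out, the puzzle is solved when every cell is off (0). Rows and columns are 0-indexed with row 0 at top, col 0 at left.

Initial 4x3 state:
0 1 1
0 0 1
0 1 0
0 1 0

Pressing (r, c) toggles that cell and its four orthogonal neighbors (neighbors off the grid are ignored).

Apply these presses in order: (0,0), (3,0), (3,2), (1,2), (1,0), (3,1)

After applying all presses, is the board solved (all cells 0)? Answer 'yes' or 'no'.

Answer: yes

Derivation:
After press 1 at (0,0):
1 0 1
1 0 1
0 1 0
0 1 0

After press 2 at (3,0):
1 0 1
1 0 1
1 1 0
1 0 0

After press 3 at (3,2):
1 0 1
1 0 1
1 1 1
1 1 1

After press 4 at (1,2):
1 0 0
1 1 0
1 1 0
1 1 1

After press 5 at (1,0):
0 0 0
0 0 0
0 1 0
1 1 1

After press 6 at (3,1):
0 0 0
0 0 0
0 0 0
0 0 0

Lights still on: 0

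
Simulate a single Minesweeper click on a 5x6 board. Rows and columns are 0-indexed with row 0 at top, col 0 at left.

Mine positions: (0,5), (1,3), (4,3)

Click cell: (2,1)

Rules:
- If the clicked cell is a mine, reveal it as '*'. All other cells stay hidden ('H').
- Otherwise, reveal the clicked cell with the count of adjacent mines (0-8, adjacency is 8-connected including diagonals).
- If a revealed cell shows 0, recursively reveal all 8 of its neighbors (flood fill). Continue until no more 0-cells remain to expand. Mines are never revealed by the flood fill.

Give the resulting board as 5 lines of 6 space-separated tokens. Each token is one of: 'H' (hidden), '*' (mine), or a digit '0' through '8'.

0 0 1 H H H
0 0 1 H H H
0 0 1 H H H
0 0 1 H H H
0 0 1 H H H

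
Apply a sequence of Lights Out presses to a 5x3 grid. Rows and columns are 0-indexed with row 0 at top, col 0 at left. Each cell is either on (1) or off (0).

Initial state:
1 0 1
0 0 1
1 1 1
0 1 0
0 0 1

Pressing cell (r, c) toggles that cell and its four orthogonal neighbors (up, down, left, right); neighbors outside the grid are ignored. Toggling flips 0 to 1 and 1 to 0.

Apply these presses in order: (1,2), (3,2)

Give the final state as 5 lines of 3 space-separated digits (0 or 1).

After press 1 at (1,2):
1 0 0
0 1 0
1 1 0
0 1 0
0 0 1

After press 2 at (3,2):
1 0 0
0 1 0
1 1 1
0 0 1
0 0 0

Answer: 1 0 0
0 1 0
1 1 1
0 0 1
0 0 0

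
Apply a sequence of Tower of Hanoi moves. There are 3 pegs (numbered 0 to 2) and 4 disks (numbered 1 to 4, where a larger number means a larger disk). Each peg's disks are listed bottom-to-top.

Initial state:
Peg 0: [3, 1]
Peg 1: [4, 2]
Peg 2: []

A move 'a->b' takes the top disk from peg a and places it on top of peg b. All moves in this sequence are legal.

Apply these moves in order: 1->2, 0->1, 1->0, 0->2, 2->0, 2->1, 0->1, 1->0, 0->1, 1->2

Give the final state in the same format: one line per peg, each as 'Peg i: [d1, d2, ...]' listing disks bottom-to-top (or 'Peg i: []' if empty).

Answer: Peg 0: [3]
Peg 1: [4, 2]
Peg 2: [1]

Derivation:
After move 1 (1->2):
Peg 0: [3, 1]
Peg 1: [4]
Peg 2: [2]

After move 2 (0->1):
Peg 0: [3]
Peg 1: [4, 1]
Peg 2: [2]

After move 3 (1->0):
Peg 0: [3, 1]
Peg 1: [4]
Peg 2: [2]

After move 4 (0->2):
Peg 0: [3]
Peg 1: [4]
Peg 2: [2, 1]

After move 5 (2->0):
Peg 0: [3, 1]
Peg 1: [4]
Peg 2: [2]

After move 6 (2->1):
Peg 0: [3, 1]
Peg 1: [4, 2]
Peg 2: []

After move 7 (0->1):
Peg 0: [3]
Peg 1: [4, 2, 1]
Peg 2: []

After move 8 (1->0):
Peg 0: [3, 1]
Peg 1: [4, 2]
Peg 2: []

After move 9 (0->1):
Peg 0: [3]
Peg 1: [4, 2, 1]
Peg 2: []

After move 10 (1->2):
Peg 0: [3]
Peg 1: [4, 2]
Peg 2: [1]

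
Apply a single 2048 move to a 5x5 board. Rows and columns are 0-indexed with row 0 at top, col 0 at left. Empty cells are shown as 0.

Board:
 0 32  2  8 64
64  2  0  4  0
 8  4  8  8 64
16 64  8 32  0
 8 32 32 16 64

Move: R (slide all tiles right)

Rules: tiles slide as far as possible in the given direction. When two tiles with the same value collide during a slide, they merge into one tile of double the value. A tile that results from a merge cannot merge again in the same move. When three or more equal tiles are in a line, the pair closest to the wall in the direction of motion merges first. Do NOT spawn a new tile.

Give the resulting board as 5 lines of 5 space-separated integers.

Slide right:
row 0: [0, 32, 2, 8, 64] -> [0, 32, 2, 8, 64]
row 1: [64, 2, 0, 4, 0] -> [0, 0, 64, 2, 4]
row 2: [8, 4, 8, 8, 64] -> [0, 8, 4, 16, 64]
row 3: [16, 64, 8, 32, 0] -> [0, 16, 64, 8, 32]
row 4: [8, 32, 32, 16, 64] -> [0, 8, 64, 16, 64]

Answer:  0 32  2  8 64
 0  0 64  2  4
 0  8  4 16 64
 0 16 64  8 32
 0  8 64 16 64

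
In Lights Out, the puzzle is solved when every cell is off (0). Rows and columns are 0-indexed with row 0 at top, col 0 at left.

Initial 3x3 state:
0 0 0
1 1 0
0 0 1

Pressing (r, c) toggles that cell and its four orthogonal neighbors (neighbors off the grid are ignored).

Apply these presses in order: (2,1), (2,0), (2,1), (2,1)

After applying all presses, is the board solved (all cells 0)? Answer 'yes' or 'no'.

After press 1 at (2,1):
0 0 0
1 0 0
1 1 0

After press 2 at (2,0):
0 0 0
0 0 0
0 0 0

After press 3 at (2,1):
0 0 0
0 1 0
1 1 1

After press 4 at (2,1):
0 0 0
0 0 0
0 0 0

Lights still on: 0

Answer: yes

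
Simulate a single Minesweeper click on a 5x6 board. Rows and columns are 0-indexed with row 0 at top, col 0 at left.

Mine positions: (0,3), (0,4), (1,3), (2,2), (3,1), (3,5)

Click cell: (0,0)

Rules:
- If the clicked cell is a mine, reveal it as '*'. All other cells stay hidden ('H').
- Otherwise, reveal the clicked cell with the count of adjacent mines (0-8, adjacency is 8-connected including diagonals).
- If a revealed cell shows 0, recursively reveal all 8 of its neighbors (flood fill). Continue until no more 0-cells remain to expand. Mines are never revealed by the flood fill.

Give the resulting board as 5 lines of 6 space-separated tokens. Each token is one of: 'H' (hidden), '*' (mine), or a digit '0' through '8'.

0 0 2 H H H
0 1 3 H H H
1 2 H H H H
H H H H H H
H H H H H H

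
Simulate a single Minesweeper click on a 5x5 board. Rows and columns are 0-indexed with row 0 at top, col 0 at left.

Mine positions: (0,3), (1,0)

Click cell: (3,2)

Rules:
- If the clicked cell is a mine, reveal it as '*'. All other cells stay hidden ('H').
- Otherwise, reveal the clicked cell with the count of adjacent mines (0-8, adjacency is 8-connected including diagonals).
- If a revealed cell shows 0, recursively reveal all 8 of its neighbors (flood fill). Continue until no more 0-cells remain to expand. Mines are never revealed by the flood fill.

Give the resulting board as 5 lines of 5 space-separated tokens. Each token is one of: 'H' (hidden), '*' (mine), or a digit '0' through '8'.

H H H H H
H 1 1 1 1
1 1 0 0 0
0 0 0 0 0
0 0 0 0 0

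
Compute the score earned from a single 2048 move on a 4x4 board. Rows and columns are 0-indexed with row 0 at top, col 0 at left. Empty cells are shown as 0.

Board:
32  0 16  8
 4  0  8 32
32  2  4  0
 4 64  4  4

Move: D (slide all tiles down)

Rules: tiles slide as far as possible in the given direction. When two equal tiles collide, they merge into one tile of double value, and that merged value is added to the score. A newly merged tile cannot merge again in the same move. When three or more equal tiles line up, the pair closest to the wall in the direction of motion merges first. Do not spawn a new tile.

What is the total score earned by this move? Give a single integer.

Answer: 8

Derivation:
Slide down:
col 0: [32, 4, 32, 4] -> [32, 4, 32, 4]  score +0 (running 0)
col 1: [0, 0, 2, 64] -> [0, 0, 2, 64]  score +0 (running 0)
col 2: [16, 8, 4, 4] -> [0, 16, 8, 8]  score +8 (running 8)
col 3: [8, 32, 0, 4] -> [0, 8, 32, 4]  score +0 (running 8)
Board after move:
32  0  0  0
 4  0 16  8
32  2  8 32
 4 64  8  4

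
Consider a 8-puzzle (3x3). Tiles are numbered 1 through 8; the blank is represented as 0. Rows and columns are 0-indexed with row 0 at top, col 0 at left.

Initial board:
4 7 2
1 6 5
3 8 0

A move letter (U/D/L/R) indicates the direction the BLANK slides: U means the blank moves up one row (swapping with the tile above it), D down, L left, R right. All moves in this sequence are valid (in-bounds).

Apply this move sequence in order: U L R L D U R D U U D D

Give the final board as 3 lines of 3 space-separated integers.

Answer: 4 7 2
1 6 5
3 8 0

Derivation:
After move 1 (U):
4 7 2
1 6 0
3 8 5

After move 2 (L):
4 7 2
1 0 6
3 8 5

After move 3 (R):
4 7 2
1 6 0
3 8 5

After move 4 (L):
4 7 2
1 0 6
3 8 5

After move 5 (D):
4 7 2
1 8 6
3 0 5

After move 6 (U):
4 7 2
1 0 6
3 8 5

After move 7 (R):
4 7 2
1 6 0
3 8 5

After move 8 (D):
4 7 2
1 6 5
3 8 0

After move 9 (U):
4 7 2
1 6 0
3 8 5

After move 10 (U):
4 7 0
1 6 2
3 8 5

After move 11 (D):
4 7 2
1 6 0
3 8 5

After move 12 (D):
4 7 2
1 6 5
3 8 0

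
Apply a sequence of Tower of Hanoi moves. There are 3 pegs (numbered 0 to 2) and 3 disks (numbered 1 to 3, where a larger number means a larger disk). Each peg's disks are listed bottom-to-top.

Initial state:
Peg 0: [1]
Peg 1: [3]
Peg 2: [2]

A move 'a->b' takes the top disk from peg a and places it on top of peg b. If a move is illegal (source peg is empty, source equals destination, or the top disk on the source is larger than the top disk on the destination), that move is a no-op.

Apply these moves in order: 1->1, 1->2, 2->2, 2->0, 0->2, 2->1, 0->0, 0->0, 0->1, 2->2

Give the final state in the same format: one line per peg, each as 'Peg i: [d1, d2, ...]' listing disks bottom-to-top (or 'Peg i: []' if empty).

After move 1 (1->1):
Peg 0: [1]
Peg 1: [3]
Peg 2: [2]

After move 2 (1->2):
Peg 0: [1]
Peg 1: [3]
Peg 2: [2]

After move 3 (2->2):
Peg 0: [1]
Peg 1: [3]
Peg 2: [2]

After move 4 (2->0):
Peg 0: [1]
Peg 1: [3]
Peg 2: [2]

After move 5 (0->2):
Peg 0: []
Peg 1: [3]
Peg 2: [2, 1]

After move 6 (2->1):
Peg 0: []
Peg 1: [3, 1]
Peg 2: [2]

After move 7 (0->0):
Peg 0: []
Peg 1: [3, 1]
Peg 2: [2]

After move 8 (0->0):
Peg 0: []
Peg 1: [3, 1]
Peg 2: [2]

After move 9 (0->1):
Peg 0: []
Peg 1: [3, 1]
Peg 2: [2]

After move 10 (2->2):
Peg 0: []
Peg 1: [3, 1]
Peg 2: [2]

Answer: Peg 0: []
Peg 1: [3, 1]
Peg 2: [2]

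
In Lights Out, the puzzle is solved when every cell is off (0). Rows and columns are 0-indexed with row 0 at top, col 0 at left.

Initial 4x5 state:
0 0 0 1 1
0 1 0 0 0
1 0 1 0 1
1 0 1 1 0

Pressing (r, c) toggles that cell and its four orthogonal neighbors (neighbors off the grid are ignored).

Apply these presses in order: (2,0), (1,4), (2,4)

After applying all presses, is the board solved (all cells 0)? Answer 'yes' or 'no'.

Answer: no

Derivation:
After press 1 at (2,0):
0 0 0 1 1
1 1 0 0 0
0 1 1 0 1
0 0 1 1 0

After press 2 at (1,4):
0 0 0 1 0
1 1 0 1 1
0 1 1 0 0
0 0 1 1 0

After press 3 at (2,4):
0 0 0 1 0
1 1 0 1 0
0 1 1 1 1
0 0 1 1 1

Lights still on: 11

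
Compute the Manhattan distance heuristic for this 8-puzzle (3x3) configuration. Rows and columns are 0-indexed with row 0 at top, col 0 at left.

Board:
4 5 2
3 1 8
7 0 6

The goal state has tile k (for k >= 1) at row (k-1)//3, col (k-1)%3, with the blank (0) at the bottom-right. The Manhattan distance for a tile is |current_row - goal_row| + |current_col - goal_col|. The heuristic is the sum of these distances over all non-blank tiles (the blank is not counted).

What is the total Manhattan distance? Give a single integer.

Tile 4: at (0,0), goal (1,0), distance |0-1|+|0-0| = 1
Tile 5: at (0,1), goal (1,1), distance |0-1|+|1-1| = 1
Tile 2: at (0,2), goal (0,1), distance |0-0|+|2-1| = 1
Tile 3: at (1,0), goal (0,2), distance |1-0|+|0-2| = 3
Tile 1: at (1,1), goal (0,0), distance |1-0|+|1-0| = 2
Tile 8: at (1,2), goal (2,1), distance |1-2|+|2-1| = 2
Tile 7: at (2,0), goal (2,0), distance |2-2|+|0-0| = 0
Tile 6: at (2,2), goal (1,2), distance |2-1|+|2-2| = 1
Sum: 1 + 1 + 1 + 3 + 2 + 2 + 0 + 1 = 11

Answer: 11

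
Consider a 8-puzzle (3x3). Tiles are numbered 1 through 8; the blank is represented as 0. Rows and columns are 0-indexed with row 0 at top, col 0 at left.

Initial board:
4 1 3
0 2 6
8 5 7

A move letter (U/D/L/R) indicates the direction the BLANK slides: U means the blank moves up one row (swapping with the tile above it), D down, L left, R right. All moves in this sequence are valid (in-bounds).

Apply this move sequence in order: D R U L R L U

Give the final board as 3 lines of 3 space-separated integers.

After move 1 (D):
4 1 3
8 2 6
0 5 7

After move 2 (R):
4 1 3
8 2 6
5 0 7

After move 3 (U):
4 1 3
8 0 6
5 2 7

After move 4 (L):
4 1 3
0 8 6
5 2 7

After move 5 (R):
4 1 3
8 0 6
5 2 7

After move 6 (L):
4 1 3
0 8 6
5 2 7

After move 7 (U):
0 1 3
4 8 6
5 2 7

Answer: 0 1 3
4 8 6
5 2 7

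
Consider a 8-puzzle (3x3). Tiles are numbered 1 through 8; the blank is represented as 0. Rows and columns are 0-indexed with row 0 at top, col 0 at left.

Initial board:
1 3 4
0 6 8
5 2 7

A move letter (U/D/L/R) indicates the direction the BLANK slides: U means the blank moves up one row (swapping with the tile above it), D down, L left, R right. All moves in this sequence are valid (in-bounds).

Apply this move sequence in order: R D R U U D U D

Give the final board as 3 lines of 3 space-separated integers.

Answer: 1 3 4
6 2 0
5 7 8

Derivation:
After move 1 (R):
1 3 4
6 0 8
5 2 7

After move 2 (D):
1 3 4
6 2 8
5 0 7

After move 3 (R):
1 3 4
6 2 8
5 7 0

After move 4 (U):
1 3 4
6 2 0
5 7 8

After move 5 (U):
1 3 0
6 2 4
5 7 8

After move 6 (D):
1 3 4
6 2 0
5 7 8

After move 7 (U):
1 3 0
6 2 4
5 7 8

After move 8 (D):
1 3 4
6 2 0
5 7 8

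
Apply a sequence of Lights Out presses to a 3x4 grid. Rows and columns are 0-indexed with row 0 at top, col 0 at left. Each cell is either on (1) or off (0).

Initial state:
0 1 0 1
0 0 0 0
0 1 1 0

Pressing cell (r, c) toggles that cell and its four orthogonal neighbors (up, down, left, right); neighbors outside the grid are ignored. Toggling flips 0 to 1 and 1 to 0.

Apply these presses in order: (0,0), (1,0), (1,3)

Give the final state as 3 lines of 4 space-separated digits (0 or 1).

Answer: 0 0 0 0
0 1 1 1
1 1 1 1

Derivation:
After press 1 at (0,0):
1 0 0 1
1 0 0 0
0 1 1 0

After press 2 at (1,0):
0 0 0 1
0 1 0 0
1 1 1 0

After press 3 at (1,3):
0 0 0 0
0 1 1 1
1 1 1 1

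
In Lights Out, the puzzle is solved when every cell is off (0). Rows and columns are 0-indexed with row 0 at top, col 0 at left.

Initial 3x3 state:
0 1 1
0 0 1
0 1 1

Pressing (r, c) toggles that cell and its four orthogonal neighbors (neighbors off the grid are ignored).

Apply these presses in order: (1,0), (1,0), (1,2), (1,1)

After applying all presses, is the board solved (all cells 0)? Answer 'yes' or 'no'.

After press 1 at (1,0):
1 1 1
1 1 1
1 1 1

After press 2 at (1,0):
0 1 1
0 0 1
0 1 1

After press 3 at (1,2):
0 1 0
0 1 0
0 1 0

After press 4 at (1,1):
0 0 0
1 0 1
0 0 0

Lights still on: 2

Answer: no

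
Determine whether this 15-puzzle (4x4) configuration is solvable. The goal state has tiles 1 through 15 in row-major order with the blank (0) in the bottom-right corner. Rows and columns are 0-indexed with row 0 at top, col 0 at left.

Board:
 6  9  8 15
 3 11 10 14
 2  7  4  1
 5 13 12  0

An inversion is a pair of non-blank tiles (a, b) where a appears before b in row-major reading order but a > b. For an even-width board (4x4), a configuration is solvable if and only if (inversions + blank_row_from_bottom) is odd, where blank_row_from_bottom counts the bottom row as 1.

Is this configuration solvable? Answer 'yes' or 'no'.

Inversions: 55
Blank is in row 3 (0-indexed from top), which is row 1 counting from the bottom (bottom = 1).
55 + 1 = 56, which is even, so the puzzle is not solvable.

Answer: no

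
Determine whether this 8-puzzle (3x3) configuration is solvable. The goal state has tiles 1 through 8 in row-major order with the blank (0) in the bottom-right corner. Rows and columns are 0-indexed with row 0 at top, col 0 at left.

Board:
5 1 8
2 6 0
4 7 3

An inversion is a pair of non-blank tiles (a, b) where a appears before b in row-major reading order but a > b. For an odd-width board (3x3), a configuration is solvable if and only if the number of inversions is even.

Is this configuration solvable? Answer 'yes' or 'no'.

Inversions (pairs i<j in row-major order where tile[i] > tile[j] > 0): 13
13 is odd, so the puzzle is not solvable.

Answer: no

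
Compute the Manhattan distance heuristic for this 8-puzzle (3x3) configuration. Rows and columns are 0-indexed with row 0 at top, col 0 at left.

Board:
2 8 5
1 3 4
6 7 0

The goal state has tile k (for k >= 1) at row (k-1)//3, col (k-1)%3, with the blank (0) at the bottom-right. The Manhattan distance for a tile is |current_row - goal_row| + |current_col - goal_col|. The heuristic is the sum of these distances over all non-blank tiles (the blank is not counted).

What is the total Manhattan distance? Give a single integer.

Tile 2: at (0,0), goal (0,1), distance |0-0|+|0-1| = 1
Tile 8: at (0,1), goal (2,1), distance |0-2|+|1-1| = 2
Tile 5: at (0,2), goal (1,1), distance |0-1|+|2-1| = 2
Tile 1: at (1,0), goal (0,0), distance |1-0|+|0-0| = 1
Tile 3: at (1,1), goal (0,2), distance |1-0|+|1-2| = 2
Tile 4: at (1,2), goal (1,0), distance |1-1|+|2-0| = 2
Tile 6: at (2,0), goal (1,2), distance |2-1|+|0-2| = 3
Tile 7: at (2,1), goal (2,0), distance |2-2|+|1-0| = 1
Sum: 1 + 2 + 2 + 1 + 2 + 2 + 3 + 1 = 14

Answer: 14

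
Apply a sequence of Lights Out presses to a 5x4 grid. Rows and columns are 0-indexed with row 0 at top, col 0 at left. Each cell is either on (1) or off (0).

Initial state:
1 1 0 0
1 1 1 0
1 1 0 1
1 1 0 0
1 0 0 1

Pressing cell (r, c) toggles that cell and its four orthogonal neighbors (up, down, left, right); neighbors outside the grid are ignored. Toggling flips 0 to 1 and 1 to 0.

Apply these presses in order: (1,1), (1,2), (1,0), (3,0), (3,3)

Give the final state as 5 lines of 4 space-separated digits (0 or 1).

After press 1 at (1,1):
1 0 0 0
0 0 0 0
1 0 0 1
1 1 0 0
1 0 0 1

After press 2 at (1,2):
1 0 1 0
0 1 1 1
1 0 1 1
1 1 0 0
1 0 0 1

After press 3 at (1,0):
0 0 1 0
1 0 1 1
0 0 1 1
1 1 0 0
1 0 0 1

After press 4 at (3,0):
0 0 1 0
1 0 1 1
1 0 1 1
0 0 0 0
0 0 0 1

After press 5 at (3,3):
0 0 1 0
1 0 1 1
1 0 1 0
0 0 1 1
0 0 0 0

Answer: 0 0 1 0
1 0 1 1
1 0 1 0
0 0 1 1
0 0 0 0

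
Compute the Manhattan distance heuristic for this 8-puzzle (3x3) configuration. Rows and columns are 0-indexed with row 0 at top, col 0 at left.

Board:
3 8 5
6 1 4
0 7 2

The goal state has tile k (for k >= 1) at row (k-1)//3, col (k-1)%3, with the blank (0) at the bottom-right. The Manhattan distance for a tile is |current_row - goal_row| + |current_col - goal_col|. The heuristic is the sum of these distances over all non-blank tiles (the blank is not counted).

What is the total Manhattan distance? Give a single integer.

Tile 3: (0,0)->(0,2) = 2
Tile 8: (0,1)->(2,1) = 2
Tile 5: (0,2)->(1,1) = 2
Tile 6: (1,0)->(1,2) = 2
Tile 1: (1,1)->(0,0) = 2
Tile 4: (1,2)->(1,0) = 2
Tile 7: (2,1)->(2,0) = 1
Tile 2: (2,2)->(0,1) = 3
Sum: 2 + 2 + 2 + 2 + 2 + 2 + 1 + 3 = 16

Answer: 16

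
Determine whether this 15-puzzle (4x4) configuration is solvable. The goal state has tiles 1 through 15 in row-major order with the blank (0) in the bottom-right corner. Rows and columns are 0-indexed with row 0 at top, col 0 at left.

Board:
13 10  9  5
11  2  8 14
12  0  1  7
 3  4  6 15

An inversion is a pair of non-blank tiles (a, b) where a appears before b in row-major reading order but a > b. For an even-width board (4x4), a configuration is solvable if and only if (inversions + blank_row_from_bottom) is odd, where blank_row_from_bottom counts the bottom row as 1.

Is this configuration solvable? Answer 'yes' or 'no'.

Inversions: 60
Blank is in row 2 (0-indexed from top), which is row 2 counting from the bottom (bottom = 1).
60 + 2 = 62, which is even, so the puzzle is not solvable.

Answer: no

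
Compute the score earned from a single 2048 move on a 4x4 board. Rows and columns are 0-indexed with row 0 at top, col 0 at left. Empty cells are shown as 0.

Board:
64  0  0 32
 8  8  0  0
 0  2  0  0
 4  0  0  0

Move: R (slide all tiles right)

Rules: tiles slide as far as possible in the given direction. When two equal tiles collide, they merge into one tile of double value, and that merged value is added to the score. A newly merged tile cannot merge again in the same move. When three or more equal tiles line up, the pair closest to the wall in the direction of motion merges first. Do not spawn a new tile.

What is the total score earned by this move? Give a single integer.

Slide right:
row 0: [64, 0, 0, 32] -> [0, 0, 64, 32]  score +0 (running 0)
row 1: [8, 8, 0, 0] -> [0, 0, 0, 16]  score +16 (running 16)
row 2: [0, 2, 0, 0] -> [0, 0, 0, 2]  score +0 (running 16)
row 3: [4, 0, 0, 0] -> [0, 0, 0, 4]  score +0 (running 16)
Board after move:
 0  0 64 32
 0  0  0 16
 0  0  0  2
 0  0  0  4

Answer: 16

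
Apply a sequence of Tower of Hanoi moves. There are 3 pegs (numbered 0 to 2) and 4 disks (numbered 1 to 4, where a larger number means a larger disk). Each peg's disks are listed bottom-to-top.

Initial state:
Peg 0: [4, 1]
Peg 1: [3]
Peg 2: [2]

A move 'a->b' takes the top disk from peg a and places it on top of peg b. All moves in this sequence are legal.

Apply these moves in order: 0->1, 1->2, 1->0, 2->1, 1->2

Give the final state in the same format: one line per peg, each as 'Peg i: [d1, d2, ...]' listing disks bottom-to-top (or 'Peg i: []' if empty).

Answer: Peg 0: [4, 3]
Peg 1: []
Peg 2: [2, 1]

Derivation:
After move 1 (0->1):
Peg 0: [4]
Peg 1: [3, 1]
Peg 2: [2]

After move 2 (1->2):
Peg 0: [4]
Peg 1: [3]
Peg 2: [2, 1]

After move 3 (1->0):
Peg 0: [4, 3]
Peg 1: []
Peg 2: [2, 1]

After move 4 (2->1):
Peg 0: [4, 3]
Peg 1: [1]
Peg 2: [2]

After move 5 (1->2):
Peg 0: [4, 3]
Peg 1: []
Peg 2: [2, 1]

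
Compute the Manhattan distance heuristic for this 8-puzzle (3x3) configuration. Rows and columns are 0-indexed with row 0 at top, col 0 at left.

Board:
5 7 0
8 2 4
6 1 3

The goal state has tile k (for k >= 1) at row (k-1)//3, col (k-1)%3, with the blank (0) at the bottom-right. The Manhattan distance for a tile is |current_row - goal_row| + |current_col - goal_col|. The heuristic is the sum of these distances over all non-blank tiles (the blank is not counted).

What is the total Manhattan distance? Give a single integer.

Tile 5: (0,0)->(1,1) = 2
Tile 7: (0,1)->(2,0) = 3
Tile 8: (1,0)->(2,1) = 2
Tile 2: (1,1)->(0,1) = 1
Tile 4: (1,2)->(1,0) = 2
Tile 6: (2,0)->(1,2) = 3
Tile 1: (2,1)->(0,0) = 3
Tile 3: (2,2)->(0,2) = 2
Sum: 2 + 3 + 2 + 1 + 2 + 3 + 3 + 2 = 18

Answer: 18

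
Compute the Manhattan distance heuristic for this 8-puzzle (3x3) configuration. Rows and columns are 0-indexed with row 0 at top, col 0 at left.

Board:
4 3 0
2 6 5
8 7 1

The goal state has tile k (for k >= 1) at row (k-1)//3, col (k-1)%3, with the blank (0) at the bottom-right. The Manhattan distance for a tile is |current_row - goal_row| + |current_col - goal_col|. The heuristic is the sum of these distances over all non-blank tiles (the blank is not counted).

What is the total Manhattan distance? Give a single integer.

Tile 4: (0,0)->(1,0) = 1
Tile 3: (0,1)->(0,2) = 1
Tile 2: (1,0)->(0,1) = 2
Tile 6: (1,1)->(1,2) = 1
Tile 5: (1,2)->(1,1) = 1
Tile 8: (2,0)->(2,1) = 1
Tile 7: (2,1)->(2,0) = 1
Tile 1: (2,2)->(0,0) = 4
Sum: 1 + 1 + 2 + 1 + 1 + 1 + 1 + 4 = 12

Answer: 12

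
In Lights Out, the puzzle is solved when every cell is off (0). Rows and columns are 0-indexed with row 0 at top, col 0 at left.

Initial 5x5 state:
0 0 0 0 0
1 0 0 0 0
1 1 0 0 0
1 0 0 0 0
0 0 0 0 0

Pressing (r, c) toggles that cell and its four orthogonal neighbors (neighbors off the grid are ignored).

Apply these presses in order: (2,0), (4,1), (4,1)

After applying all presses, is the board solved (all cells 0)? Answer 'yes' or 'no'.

After press 1 at (2,0):
0 0 0 0 0
0 0 0 0 0
0 0 0 0 0
0 0 0 0 0
0 0 0 0 0

After press 2 at (4,1):
0 0 0 0 0
0 0 0 0 0
0 0 0 0 0
0 1 0 0 0
1 1 1 0 0

After press 3 at (4,1):
0 0 0 0 0
0 0 0 0 0
0 0 0 0 0
0 0 0 0 0
0 0 0 0 0

Lights still on: 0

Answer: yes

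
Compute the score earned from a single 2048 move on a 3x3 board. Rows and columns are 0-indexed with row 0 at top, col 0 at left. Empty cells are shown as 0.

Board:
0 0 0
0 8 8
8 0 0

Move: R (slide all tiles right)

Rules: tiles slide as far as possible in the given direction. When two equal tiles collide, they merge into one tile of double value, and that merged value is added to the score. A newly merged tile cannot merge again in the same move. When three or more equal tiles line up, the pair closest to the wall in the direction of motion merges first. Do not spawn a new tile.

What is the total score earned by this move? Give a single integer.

Slide right:
row 0: [0, 0, 0] -> [0, 0, 0]  score +0 (running 0)
row 1: [0, 8, 8] -> [0, 0, 16]  score +16 (running 16)
row 2: [8, 0, 0] -> [0, 0, 8]  score +0 (running 16)
Board after move:
 0  0  0
 0  0 16
 0  0  8

Answer: 16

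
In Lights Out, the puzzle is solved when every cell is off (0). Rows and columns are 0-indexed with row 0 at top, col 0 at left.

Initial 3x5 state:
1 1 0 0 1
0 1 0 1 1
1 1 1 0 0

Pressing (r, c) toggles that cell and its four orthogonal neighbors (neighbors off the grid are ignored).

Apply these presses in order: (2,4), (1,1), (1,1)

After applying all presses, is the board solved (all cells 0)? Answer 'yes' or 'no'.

Answer: no

Derivation:
After press 1 at (2,4):
1 1 0 0 1
0 1 0 1 0
1 1 1 1 1

After press 2 at (1,1):
1 0 0 0 1
1 0 1 1 0
1 0 1 1 1

After press 3 at (1,1):
1 1 0 0 1
0 1 0 1 0
1 1 1 1 1

Lights still on: 10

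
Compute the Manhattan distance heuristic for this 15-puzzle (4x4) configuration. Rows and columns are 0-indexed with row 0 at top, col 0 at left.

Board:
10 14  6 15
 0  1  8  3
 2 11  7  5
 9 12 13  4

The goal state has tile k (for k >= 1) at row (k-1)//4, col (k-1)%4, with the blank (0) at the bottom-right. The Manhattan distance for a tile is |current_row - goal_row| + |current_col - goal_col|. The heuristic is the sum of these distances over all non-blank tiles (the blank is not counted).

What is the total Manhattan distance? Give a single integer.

Tile 10: (0,0)->(2,1) = 3
Tile 14: (0,1)->(3,1) = 3
Tile 6: (0,2)->(1,1) = 2
Tile 15: (0,3)->(3,2) = 4
Tile 1: (1,1)->(0,0) = 2
Tile 8: (1,2)->(1,3) = 1
Tile 3: (1,3)->(0,2) = 2
Tile 2: (2,0)->(0,1) = 3
Tile 11: (2,1)->(2,2) = 1
Tile 7: (2,2)->(1,2) = 1
Tile 5: (2,3)->(1,0) = 4
Tile 9: (3,0)->(2,0) = 1
Tile 12: (3,1)->(2,3) = 3
Tile 13: (3,2)->(3,0) = 2
Tile 4: (3,3)->(0,3) = 3
Sum: 3 + 3 + 2 + 4 + 2 + 1 + 2 + 3 + 1 + 1 + 4 + 1 + 3 + 2 + 3 = 35

Answer: 35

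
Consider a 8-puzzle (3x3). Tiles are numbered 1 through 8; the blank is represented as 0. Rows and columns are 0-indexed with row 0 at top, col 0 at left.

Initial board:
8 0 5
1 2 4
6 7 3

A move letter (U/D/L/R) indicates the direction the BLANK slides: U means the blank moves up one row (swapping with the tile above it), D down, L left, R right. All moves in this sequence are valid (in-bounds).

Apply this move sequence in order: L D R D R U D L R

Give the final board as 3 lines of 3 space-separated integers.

After move 1 (L):
0 8 5
1 2 4
6 7 3

After move 2 (D):
1 8 5
0 2 4
6 7 3

After move 3 (R):
1 8 5
2 0 4
6 7 3

After move 4 (D):
1 8 5
2 7 4
6 0 3

After move 5 (R):
1 8 5
2 7 4
6 3 0

After move 6 (U):
1 8 5
2 7 0
6 3 4

After move 7 (D):
1 8 5
2 7 4
6 3 0

After move 8 (L):
1 8 5
2 7 4
6 0 3

After move 9 (R):
1 8 5
2 7 4
6 3 0

Answer: 1 8 5
2 7 4
6 3 0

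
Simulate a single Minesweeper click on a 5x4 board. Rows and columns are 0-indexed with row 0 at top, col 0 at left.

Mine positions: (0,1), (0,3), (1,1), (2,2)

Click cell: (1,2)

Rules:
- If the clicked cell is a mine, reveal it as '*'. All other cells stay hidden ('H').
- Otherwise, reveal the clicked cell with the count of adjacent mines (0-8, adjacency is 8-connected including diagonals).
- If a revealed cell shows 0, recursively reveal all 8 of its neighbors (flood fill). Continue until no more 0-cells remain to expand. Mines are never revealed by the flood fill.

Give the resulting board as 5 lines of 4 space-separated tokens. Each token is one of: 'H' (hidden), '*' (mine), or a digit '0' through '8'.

H H H H
H H 4 H
H H H H
H H H H
H H H H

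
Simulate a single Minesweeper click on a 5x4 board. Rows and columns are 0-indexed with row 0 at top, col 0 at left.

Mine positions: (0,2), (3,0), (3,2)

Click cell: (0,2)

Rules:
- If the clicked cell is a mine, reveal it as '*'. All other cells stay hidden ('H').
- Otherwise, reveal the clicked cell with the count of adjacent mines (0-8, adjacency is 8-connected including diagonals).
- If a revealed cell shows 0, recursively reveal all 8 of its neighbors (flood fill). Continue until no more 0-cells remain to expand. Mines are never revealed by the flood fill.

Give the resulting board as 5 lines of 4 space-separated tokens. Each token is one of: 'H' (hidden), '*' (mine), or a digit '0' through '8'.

H H * H
H H H H
H H H H
H H H H
H H H H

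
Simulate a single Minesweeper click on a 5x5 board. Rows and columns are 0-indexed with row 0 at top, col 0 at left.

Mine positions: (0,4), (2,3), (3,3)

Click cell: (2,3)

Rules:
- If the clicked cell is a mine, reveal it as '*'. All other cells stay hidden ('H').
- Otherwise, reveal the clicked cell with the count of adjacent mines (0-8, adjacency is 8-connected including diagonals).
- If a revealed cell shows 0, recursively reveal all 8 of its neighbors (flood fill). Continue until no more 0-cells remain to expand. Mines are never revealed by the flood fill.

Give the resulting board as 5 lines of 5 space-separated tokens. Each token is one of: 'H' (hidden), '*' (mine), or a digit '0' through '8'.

H H H H H
H H H H H
H H H * H
H H H H H
H H H H H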